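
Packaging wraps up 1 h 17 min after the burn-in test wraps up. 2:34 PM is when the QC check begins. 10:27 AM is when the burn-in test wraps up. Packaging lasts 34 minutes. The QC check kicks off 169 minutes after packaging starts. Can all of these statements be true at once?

Packaging ends at 10:27 AM + 77 min = 11:44 AM.
Packaging starts at 11:44 AM − 34 min = 11:10 AM.
The QC check starts at 11:10 AM + 169 min = 1:59 PM.
But the QC check is also said to start at 2:34 PM — a 35-minute conflict.

No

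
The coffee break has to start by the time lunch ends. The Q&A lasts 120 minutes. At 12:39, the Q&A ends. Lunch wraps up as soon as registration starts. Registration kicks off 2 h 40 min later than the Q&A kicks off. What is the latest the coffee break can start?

The Q&A starts at 12:39 − 120 min = 10:39.
Registration starts at 10:39 + 160 min = 13:19.
So lunch ends at 13:19.
The coffee break is bounded by lunch, so the latest it can start is 13:19.

13:19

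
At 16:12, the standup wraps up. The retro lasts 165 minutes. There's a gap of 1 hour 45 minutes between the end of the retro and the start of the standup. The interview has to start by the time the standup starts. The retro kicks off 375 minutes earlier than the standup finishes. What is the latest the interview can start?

14:27

The retro starts at 16:12 − 375 min = 09:57.
The retro ends at 09:57 + 165 min = 12:42.
The standup starts at 12:42 + 105 min = 14:27.
The interview is bounded by the standup, so the latest it can start is 14:27.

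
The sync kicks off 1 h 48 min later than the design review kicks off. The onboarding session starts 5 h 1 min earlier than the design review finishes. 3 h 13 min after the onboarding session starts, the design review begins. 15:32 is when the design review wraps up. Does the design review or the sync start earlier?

The onboarding session starts at 15:32 − 301 min = 10:31.
The design review starts at 10:31 + 193 min = 13:44.
The sync starts at 13:44 + 108 min = 15:32.
The design review starts at 13:44 and the sync starts at 15:32, so the design review is first.

the design review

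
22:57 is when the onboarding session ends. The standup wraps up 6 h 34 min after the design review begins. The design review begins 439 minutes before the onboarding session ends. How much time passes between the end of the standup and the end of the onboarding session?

The design review starts at 22:57 − 439 min = 15:38.
The standup ends at 15:38 + 394 min = 22:12.
From 22:12 to 22:57 is 45 minutes.

45 minutes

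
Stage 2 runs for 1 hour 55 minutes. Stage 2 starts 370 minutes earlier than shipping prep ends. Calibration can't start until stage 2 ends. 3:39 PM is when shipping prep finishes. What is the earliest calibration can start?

Stage 2 starts at 3:39 PM − 370 min = 9:29 AM.
Stage 2 ends at 9:29 AM + 115 min = 11:24 AM.
Calibration is bounded by stage 2, so the earliest it can start is 11:24 AM.

11:24 AM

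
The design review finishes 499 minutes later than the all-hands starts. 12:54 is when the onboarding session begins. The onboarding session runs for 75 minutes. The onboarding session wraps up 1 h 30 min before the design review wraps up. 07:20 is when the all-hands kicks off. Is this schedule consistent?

Yes

The design review ends at 07:20 + 499 min = 15:39.
The onboarding session ends at 15:39 − 90 min = 14:09.
The onboarding session starts at 14:09 − 75 min = 12:54.
That matches the stated 12:54, so the schedule is consistent.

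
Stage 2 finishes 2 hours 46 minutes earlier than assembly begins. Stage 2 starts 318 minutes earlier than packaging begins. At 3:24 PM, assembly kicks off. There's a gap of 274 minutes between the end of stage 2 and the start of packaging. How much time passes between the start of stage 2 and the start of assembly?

Stage 2 ends at 3:24 PM − 166 min = 12:38 PM.
Packaging starts at 12:38 PM + 274 min = 5:12 PM.
Stage 2 starts at 5:12 PM − 318 min = 11:54 AM.
From 11:54 AM to 3:24 PM is 3.5 hours.

3.5 hours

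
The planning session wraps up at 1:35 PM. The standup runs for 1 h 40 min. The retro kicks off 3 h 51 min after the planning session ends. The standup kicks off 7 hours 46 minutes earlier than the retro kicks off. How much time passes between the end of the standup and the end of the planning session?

135 minutes

The retro starts at 1:35 PM + 231 min = 5:26 PM.
The standup starts at 5:26 PM − 466 min = 9:40 AM.
The standup ends at 9:40 AM + 100 min = 11:20 AM.
From 11:20 AM to 1:35 PM is 135 minutes.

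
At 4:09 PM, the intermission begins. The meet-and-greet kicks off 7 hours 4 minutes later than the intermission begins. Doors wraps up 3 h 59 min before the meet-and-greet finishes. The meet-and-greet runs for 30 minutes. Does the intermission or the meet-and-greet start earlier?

the intermission

The meet-and-greet starts at 4:09 PM + 424 min = 11:13 PM.
The intermission starts at 4:09 PM and the meet-and-greet starts at 11:13 PM, so the intermission is first.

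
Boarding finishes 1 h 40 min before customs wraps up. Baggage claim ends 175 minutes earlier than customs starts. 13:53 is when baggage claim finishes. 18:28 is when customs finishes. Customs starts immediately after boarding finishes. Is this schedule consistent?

Yes

Boarding ends at 18:28 − 100 min = 16:48.
So customs starts at 16:48.
Baggage claim ends at 16:48 − 175 min = 13:53.
That matches the stated 13:53, so the schedule is consistent.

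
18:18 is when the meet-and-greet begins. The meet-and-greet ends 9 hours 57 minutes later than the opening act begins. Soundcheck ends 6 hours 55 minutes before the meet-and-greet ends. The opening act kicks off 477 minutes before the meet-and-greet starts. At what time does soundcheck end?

13:23

The opening act starts at 18:18 − 477 min = 10:21.
The meet-and-greet ends at 10:21 + 597 min = 20:18.
Soundcheck ends at 20:18 − 415 min = 13:23.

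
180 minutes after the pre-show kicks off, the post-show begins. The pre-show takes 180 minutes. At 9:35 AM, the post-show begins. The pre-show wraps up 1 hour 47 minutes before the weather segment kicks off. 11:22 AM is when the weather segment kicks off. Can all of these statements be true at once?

The pre-show ends at 11:22 AM − 107 min = 9:35 AM.
The pre-show starts at 9:35 AM − 180 min = 6:35 AM.
The post-show starts at 6:35 AM + 180 min = 9:35 AM.
That matches the stated 9:35 AM, so the schedule is consistent.

Yes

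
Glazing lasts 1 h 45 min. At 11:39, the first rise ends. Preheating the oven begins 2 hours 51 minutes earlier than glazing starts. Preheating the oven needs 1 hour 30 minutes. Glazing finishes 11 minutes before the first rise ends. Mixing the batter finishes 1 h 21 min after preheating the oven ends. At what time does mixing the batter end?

Glazing ends at 11:39 − 11 min = 11:28.
Glazing starts at 11:28 − 105 min = 09:43.
Preheating the oven starts at 09:43 − 171 min = 06:52.
Preheating the oven ends at 06:52 + 90 min = 08:22.
Mixing the batter ends at 08:22 + 81 min = 09:43.

09:43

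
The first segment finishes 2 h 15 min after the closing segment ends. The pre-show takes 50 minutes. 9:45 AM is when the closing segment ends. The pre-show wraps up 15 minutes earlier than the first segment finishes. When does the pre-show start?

The first segment ends at 9:45 AM + 135 min = 12:00 PM.
The pre-show ends at 12:00 PM − 15 min = 11:45 AM.
The pre-show starts at 11:45 AM − 50 min = 10:55 AM.

10:55 AM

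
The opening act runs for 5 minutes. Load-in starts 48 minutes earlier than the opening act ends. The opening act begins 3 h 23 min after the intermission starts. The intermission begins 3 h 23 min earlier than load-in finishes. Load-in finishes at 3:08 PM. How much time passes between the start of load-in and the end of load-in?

43 minutes

The intermission starts at 3:08 PM − 203 min = 11:45 AM.
The opening act starts at 11:45 AM + 203 min = 3:08 PM.
The opening act ends at 3:08 PM + 5 min = 3:13 PM.
Load-in starts at 3:13 PM − 48 min = 2:25 PM.
From 2:25 PM to 3:08 PM is 43 minutes.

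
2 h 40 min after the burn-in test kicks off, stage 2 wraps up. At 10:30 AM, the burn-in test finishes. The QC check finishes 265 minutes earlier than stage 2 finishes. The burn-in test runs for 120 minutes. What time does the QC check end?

6:45 AM

The burn-in test starts at 10:30 AM − 120 min = 8:30 AM.
Stage 2 ends at 8:30 AM + 160 min = 11:10 AM.
The QC check ends at 11:10 AM − 265 min = 6:45 AM.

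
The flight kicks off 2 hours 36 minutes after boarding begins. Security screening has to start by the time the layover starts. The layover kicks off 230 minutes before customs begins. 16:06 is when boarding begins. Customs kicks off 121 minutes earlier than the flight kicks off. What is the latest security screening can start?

12:51

The flight starts at 16:06 + 156 min = 18:42.
Customs starts at 18:42 − 121 min = 16:41.
The layover starts at 16:41 − 230 min = 12:51.
Security screening is bounded by the layover, so the latest it can start is 12:51.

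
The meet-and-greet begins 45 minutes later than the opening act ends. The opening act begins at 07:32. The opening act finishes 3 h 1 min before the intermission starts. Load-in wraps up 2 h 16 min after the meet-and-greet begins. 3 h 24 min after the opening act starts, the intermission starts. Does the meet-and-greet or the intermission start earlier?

the meet-and-greet

The intermission starts at 07:32 + 204 min = 10:56.
The opening act ends at 10:56 − 181 min = 07:55.
The meet-and-greet starts at 07:55 + 45 min = 08:40.
The meet-and-greet starts at 08:40 and the intermission starts at 10:56, so the meet-and-greet is first.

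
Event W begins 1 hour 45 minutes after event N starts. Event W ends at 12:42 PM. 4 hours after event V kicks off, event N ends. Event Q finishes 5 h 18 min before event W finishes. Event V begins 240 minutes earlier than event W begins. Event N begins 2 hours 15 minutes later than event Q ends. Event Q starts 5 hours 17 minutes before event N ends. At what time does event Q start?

Event Q ends at 12:42 PM − 318 min = 7:24 AM.
Event N starts at 7:24 AM + 135 min = 9:39 AM.
Event W starts at 9:39 AM + 105 min = 11:24 AM.
Event V starts at 11:24 AM − 240 min = 7:24 AM.
Event N ends at 7:24 AM + 240 min = 11:24 AM.
Event Q starts at 11:24 AM − 317 min = 6:07 AM.

6:07 AM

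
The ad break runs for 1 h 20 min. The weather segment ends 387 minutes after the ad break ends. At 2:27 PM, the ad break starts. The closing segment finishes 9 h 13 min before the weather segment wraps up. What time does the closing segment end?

The ad break ends at 2:27 PM + 80 min = 3:47 PM.
The weather segment ends at 3:47 PM + 387 min = 10:14 PM.
The closing segment ends at 10:14 PM − 553 min = 1:01 PM.

1:01 PM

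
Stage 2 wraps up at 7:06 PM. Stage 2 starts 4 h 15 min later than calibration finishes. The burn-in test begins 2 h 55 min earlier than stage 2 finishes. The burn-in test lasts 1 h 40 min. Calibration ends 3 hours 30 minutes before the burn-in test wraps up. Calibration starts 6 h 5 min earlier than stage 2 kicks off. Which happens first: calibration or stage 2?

calibration

The burn-in test starts at 7:06 PM − 175 min = 4:11 PM.
The burn-in test ends at 4:11 PM + 100 min = 5:51 PM.
Calibration ends at 5:51 PM − 210 min = 2:21 PM.
Stage 2 starts at 2:21 PM + 255 min = 6:36 PM.
Calibration starts at 6:36 PM − 365 min = 12:31 PM.
Calibration starts at 12:31 PM and stage 2 starts at 6:36 PM, so calibration is first.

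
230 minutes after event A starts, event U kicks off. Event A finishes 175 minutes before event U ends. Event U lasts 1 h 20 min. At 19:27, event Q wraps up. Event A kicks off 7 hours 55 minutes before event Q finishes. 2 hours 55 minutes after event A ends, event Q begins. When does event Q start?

16:42

Event A starts at 19:27 − 475 min = 11:32.
Event U starts at 11:32 + 230 min = 15:22.
Event U ends at 15:22 + 80 min = 16:42.
Event A ends at 16:42 − 175 min = 13:47.
Event Q starts at 13:47 + 175 min = 16:42.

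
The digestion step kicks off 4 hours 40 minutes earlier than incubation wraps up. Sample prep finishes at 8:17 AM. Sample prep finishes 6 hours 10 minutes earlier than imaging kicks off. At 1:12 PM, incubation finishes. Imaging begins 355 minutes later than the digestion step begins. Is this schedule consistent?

Yes

The digestion step starts at 1:12 PM − 280 min = 8:32 AM.
Imaging starts at 8:32 AM + 355 min = 2:27 PM.
Sample prep ends at 2:27 PM − 370 min = 8:17 AM.
That matches the stated 8:17 AM, so the schedule is consistent.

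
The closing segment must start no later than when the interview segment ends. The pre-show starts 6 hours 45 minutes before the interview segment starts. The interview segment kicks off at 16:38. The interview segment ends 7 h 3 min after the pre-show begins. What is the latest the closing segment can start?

The pre-show starts at 16:38 − 405 min = 09:53.
The interview segment ends at 09:53 + 423 min = 16:56.
The closing segment is bounded by the interview segment, so the latest it can start is 16:56.

16:56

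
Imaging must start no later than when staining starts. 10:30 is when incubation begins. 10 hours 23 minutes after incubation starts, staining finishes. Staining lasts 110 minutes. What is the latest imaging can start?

19:03

Staining ends at 10:30 + 623 min = 20:53.
Staining starts at 20:53 − 110 min = 19:03.
Imaging is bounded by staining, so the latest it can start is 19:03.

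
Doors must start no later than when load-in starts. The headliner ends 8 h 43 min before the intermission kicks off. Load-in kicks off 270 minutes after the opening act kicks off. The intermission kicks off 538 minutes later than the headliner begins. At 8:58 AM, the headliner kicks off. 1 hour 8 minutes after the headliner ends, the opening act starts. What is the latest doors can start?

2:51 PM

The intermission starts at 8:58 AM + 538 min = 5:56 PM.
The headliner ends at 5:56 PM − 523 min = 9:13 AM.
The opening act starts at 9:13 AM + 68 min = 10:21 AM.
Load-in starts at 10:21 AM + 270 min = 2:51 PM.
Doors is bounded by load-in, so the latest it can start is 2:51 PM.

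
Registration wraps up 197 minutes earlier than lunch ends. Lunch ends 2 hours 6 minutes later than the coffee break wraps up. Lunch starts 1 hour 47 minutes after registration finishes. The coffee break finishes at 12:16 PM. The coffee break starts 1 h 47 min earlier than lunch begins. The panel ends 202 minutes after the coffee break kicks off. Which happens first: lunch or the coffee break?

the coffee break

Lunch ends at 12:16 PM + 126 min = 2:22 PM.
Registration ends at 2:22 PM − 197 min = 11:05 AM.
Lunch starts at 11:05 AM + 107 min = 12:52 PM.
The coffee break starts at 12:52 PM − 107 min = 11:05 AM.
Lunch starts at 12:52 PM and the coffee break starts at 11:05 AM, so the coffee break is first.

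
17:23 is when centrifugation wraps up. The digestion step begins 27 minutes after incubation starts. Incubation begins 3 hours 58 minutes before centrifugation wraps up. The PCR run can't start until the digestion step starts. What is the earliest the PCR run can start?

13:52

Incubation starts at 17:23 − 238 min = 13:25.
The digestion step starts at 13:25 + 27 min = 13:52.
The PCR run is bounded by the digestion step, so the earliest it can start is 13:52.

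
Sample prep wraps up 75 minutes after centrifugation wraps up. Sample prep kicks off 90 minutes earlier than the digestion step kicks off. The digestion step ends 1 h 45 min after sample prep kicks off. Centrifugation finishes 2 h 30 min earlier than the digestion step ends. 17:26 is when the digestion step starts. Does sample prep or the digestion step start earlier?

Sample prep starts at 17:26 − 90 min = 15:56.
Sample prep starts at 15:56 and the digestion step starts at 17:26, so sample prep is first.

sample prep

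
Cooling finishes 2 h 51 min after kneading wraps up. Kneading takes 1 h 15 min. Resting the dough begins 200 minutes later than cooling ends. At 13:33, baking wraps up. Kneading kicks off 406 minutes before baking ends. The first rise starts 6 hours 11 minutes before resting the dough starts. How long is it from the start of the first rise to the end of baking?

331 minutes

Kneading starts at 13:33 − 406 min = 06:47.
Kneading ends at 06:47 + 75 min = 08:02.
Cooling ends at 08:02 + 171 min = 10:53.
Resting the dough starts at 10:53 + 200 min = 14:13.
The first rise starts at 14:13 − 371 min = 08:02.
From 08:02 to 13:33 is 331 minutes.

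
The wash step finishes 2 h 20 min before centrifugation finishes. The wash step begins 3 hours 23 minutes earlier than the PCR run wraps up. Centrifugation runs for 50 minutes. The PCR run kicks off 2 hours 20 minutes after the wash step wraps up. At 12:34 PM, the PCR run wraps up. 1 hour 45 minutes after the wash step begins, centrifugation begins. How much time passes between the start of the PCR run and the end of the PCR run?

The wash step starts at 12:34 PM − 203 min = 9:11 AM.
Centrifugation starts at 9:11 AM + 105 min = 10:56 AM.
Centrifugation ends at 10:56 AM + 50 min = 11:46 AM.
The wash step ends at 11:46 AM − 140 min = 9:26 AM.
The PCR run starts at 9:26 AM + 140 min = 11:46 AM.
From 11:46 AM to 12:34 PM is 48 minutes.

48 minutes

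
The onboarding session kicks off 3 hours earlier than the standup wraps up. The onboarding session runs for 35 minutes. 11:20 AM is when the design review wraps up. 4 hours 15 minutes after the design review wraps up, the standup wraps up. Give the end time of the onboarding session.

The standup ends at 11:20 AM + 255 min = 3:35 PM.
The onboarding session starts at 3:35 PM − 180 min = 12:35 PM.
The onboarding session ends at 12:35 PM + 35 min = 1:10 PM.

1:10 PM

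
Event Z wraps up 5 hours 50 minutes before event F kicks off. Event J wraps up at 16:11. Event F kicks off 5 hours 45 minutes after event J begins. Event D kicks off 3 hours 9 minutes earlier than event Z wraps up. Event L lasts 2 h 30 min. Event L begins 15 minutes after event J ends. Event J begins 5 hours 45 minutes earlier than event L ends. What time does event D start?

Event L starts at 16:11 + 15 min = 16:26.
Event L ends at 16:26 + 150 min = 18:56.
Event J starts at 18:56 − 345 min = 13:11.
Event F starts at 13:11 + 345 min = 18:56.
Event Z ends at 18:56 − 350 min = 13:06.
Event D starts at 13:06 − 189 min = 09:57.

09:57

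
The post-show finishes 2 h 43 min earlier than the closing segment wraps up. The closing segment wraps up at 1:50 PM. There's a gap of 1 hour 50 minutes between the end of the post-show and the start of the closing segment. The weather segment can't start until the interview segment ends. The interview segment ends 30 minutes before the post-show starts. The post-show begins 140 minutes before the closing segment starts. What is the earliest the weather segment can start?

10:07 AM

The post-show ends at 1:50 PM − 163 min = 11:07 AM.
The closing segment starts at 11:07 AM + 110 min = 12:57 PM.
The post-show starts at 12:57 PM − 140 min = 10:37 AM.
The interview segment ends at 10:37 AM − 30 min = 10:07 AM.
The weather segment is bounded by the interview segment, so the earliest it can start is 10:07 AM.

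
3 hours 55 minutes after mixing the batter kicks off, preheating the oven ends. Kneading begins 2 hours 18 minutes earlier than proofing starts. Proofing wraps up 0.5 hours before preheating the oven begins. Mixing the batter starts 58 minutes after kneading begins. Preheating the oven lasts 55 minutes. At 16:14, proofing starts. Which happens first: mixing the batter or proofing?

Kneading starts at 16:14 − 138 min = 13:56.
Mixing the batter starts at 13:56 + 58 min = 14:54.
Mixing the batter starts at 14:54 and proofing starts at 16:14, so mixing the batter is first.

mixing the batter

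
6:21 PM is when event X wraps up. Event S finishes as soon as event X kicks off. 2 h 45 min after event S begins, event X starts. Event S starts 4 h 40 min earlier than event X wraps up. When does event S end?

4:26 PM

Event S starts at 6:21 PM − 280 min = 1:41 PM.
Event X starts at 1:41 PM + 165 min = 4:26 PM.
So event S ends at 4:26 PM.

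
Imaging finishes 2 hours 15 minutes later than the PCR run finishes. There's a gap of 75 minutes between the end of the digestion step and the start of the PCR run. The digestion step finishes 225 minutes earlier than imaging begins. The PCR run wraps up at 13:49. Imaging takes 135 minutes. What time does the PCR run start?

Imaging ends at 13:49 + 135 min = 16:04.
Imaging starts at 16:04 − 135 min = 13:49.
The digestion step ends at 13:49 − 225 min = 10:04.
The PCR run starts at 10:04 + 75 min = 11:19.

11:19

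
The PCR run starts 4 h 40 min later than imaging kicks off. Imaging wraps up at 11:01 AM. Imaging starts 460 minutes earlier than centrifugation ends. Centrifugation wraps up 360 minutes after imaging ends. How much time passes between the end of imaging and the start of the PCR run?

180 minutes

Centrifugation ends at 11:01 AM + 360 min = 5:01 PM.
Imaging starts at 5:01 PM − 460 min = 9:21 AM.
The PCR run starts at 9:21 AM + 280 min = 2:01 PM.
From 11:01 AM to 2:01 PM is 180 minutes.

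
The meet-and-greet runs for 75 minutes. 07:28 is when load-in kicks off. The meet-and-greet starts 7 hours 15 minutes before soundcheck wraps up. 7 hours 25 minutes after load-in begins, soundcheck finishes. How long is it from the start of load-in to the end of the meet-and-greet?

Soundcheck ends at 07:28 + 445 min = 14:53.
The meet-and-greet starts at 14:53 − 435 min = 07:38.
The meet-and-greet ends at 07:38 + 75 min = 08:53.
From 07:28 to 08:53 is 85 minutes.

85 minutes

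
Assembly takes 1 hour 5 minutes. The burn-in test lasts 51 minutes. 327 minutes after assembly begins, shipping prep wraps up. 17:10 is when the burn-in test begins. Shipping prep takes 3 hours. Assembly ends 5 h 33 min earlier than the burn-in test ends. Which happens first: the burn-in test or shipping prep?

The burn-in test ends at 17:10 + 51 min = 18:01.
Assembly ends at 18:01 − 333 min = 12:28.
Assembly starts at 12:28 − 65 min = 11:23.
Shipping prep ends at 11:23 + 327 min = 16:50.
Shipping prep starts at 16:50 − 180 min = 13:50.
The burn-in test starts at 17:10 and shipping prep starts at 13:50, so shipping prep is first.

shipping prep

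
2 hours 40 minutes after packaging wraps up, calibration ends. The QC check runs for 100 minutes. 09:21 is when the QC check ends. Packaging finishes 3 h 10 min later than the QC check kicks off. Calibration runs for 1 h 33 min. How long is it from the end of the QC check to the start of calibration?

157 minutes

The QC check starts at 09:21 − 100 min = 07:41.
Packaging ends at 07:41 + 190 min = 10:51.
Calibration ends at 10:51 + 160 min = 13:31.
Calibration starts at 13:31 − 93 min = 11:58.
From 09:21 to 11:58 is 157 minutes.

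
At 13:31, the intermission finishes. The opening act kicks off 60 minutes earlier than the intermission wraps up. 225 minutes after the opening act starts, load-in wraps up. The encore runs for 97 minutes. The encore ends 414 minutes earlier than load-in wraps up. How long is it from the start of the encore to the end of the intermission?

The opening act starts at 13:31 − 60 min = 12:31.
Load-in ends at 12:31 + 225 min = 16:16.
The encore ends at 16:16 − 414 min = 09:22.
The encore starts at 09:22 − 97 min = 07:45.
From 07:45 to 13:31 is 346 minutes.

346 minutes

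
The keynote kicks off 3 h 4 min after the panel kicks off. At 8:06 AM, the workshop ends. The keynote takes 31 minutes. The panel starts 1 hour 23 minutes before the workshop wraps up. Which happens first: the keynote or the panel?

the panel

The panel starts at 8:06 AM − 83 min = 6:43 AM.
The keynote starts at 6:43 AM + 184 min = 9:47 AM.
The keynote starts at 9:47 AM and the panel starts at 6:43 AM, so the panel is first.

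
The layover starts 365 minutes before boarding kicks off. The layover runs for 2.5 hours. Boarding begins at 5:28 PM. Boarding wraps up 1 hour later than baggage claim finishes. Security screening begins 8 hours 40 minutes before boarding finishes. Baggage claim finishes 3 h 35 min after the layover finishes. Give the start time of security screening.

The layover starts at 5:28 PM − 365 min = 11:23 AM.
The layover ends at 11:23 AM + 150 min = 1:53 PM.
Baggage claim ends at 1:53 PM + 215 min = 5:28 PM.
Boarding ends at 5:28 PM + 60 min = 6:28 PM.
Security screening starts at 6:28 PM − 520 min = 9:48 AM.

9:48 AM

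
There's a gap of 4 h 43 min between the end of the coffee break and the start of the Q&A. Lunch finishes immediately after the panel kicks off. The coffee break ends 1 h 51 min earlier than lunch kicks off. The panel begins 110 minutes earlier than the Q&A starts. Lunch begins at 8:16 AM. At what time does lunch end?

The coffee break ends at 8:16 AM − 111 min = 6:25 AM.
The Q&A starts at 6:25 AM + 283 min = 11:08 AM.
The panel starts at 11:08 AM − 110 min = 9:18 AM.
So lunch ends at 9:18 AM.

9:18 AM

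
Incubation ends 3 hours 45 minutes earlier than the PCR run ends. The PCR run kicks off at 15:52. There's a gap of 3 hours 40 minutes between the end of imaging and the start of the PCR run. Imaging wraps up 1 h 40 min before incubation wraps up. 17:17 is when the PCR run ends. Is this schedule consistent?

Incubation ends at 17:17 − 225 min = 13:32.
Imaging ends at 13:32 − 100 min = 11:52.
The PCR run starts at 11:52 + 220 min = 15:32.
But the PCR run is also said to start at 15:52 — a 20-minute conflict.

No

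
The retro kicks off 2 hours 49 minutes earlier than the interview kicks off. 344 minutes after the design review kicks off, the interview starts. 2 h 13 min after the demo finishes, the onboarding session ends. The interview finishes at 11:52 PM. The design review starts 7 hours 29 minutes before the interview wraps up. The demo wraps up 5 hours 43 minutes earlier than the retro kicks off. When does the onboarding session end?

3:48 PM

The design review starts at 11:52 PM − 449 min = 4:23 PM.
The interview starts at 4:23 PM + 344 min = 10:07 PM.
The retro starts at 10:07 PM − 169 min = 7:18 PM.
The demo ends at 7:18 PM − 343 min = 1:35 PM.
The onboarding session ends at 1:35 PM + 133 min = 3:48 PM.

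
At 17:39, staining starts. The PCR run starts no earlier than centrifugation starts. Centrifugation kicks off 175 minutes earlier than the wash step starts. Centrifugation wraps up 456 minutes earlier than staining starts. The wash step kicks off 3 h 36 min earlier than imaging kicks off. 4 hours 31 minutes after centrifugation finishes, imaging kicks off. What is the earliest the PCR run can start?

08:03

Centrifugation ends at 17:39 − 456 min = 10:03.
Imaging starts at 10:03 + 271 min = 14:34.
The wash step starts at 14:34 − 216 min = 10:58.
Centrifugation starts at 10:58 − 175 min = 08:03.
The PCR run is bounded by centrifugation, so the earliest it can start is 08:03.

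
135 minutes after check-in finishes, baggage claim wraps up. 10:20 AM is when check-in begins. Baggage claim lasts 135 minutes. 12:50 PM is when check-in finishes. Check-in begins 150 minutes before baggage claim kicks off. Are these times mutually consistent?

Baggage claim ends at 12:50 PM + 135 min = 3:05 PM.
Baggage claim starts at 3:05 PM − 135 min = 12:50 PM.
Check-in starts at 12:50 PM − 150 min = 10:20 AM.
That matches the stated 10:20 AM, so the schedule is consistent.

Yes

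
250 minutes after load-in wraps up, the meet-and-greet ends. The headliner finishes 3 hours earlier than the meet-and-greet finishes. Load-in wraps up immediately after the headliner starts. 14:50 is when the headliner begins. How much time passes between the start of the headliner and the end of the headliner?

1 h 10 min

Load-in ends at 14:50.
The meet-and-greet ends at 14:50 + 250 min = 19:00.
The headliner ends at 19:00 − 180 min = 16:00.
From 14:50 to 16:00 is 1 h 10 min.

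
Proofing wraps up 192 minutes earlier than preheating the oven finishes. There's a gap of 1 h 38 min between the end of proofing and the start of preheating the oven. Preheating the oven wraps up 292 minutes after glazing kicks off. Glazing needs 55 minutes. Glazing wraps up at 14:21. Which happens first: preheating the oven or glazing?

glazing

Glazing starts at 14:21 − 55 min = 13:26.
Preheating the oven ends at 13:26 + 292 min = 18:18.
Proofing ends at 18:18 − 192 min = 15:06.
Preheating the oven starts at 15:06 + 98 min = 16:44.
Preheating the oven starts at 16:44 and glazing starts at 13:26, so glazing is first.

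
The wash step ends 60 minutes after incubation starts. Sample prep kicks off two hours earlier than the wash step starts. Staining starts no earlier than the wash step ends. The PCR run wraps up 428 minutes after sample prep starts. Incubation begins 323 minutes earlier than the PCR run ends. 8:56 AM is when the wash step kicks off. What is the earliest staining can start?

9:41 AM

Sample prep starts at 8:56 AM − 120 min = 6:56 AM.
The PCR run ends at 6:56 AM + 428 min = 2:04 PM.
Incubation starts at 2:04 PM − 323 min = 8:41 AM.
The wash step ends at 8:41 AM + 60 min = 9:41 AM.
Staining is bounded by the wash step, so the earliest it can start is 9:41 AM.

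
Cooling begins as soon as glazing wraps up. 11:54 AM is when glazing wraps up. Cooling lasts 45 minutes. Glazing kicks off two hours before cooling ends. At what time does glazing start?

10:39 AM

Cooling starts at 11:54 AM.
Cooling ends at 11:54 AM + 45 min = 12:39 PM.
Glazing starts at 12:39 PM − 120 min = 10:39 AM.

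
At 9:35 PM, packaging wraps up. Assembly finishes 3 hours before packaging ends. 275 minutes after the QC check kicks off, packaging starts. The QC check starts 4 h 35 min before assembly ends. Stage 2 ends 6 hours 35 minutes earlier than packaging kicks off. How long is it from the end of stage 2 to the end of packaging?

575 minutes

Assembly ends at 9:35 PM − 180 min = 6:35 PM.
The QC check starts at 6:35 PM − 275 min = 2:00 PM.
Packaging starts at 2:00 PM + 275 min = 6:35 PM.
Stage 2 ends at 6:35 PM − 395 min = 12:00 PM.
From 12:00 PM to 9:35 PM is 575 minutes.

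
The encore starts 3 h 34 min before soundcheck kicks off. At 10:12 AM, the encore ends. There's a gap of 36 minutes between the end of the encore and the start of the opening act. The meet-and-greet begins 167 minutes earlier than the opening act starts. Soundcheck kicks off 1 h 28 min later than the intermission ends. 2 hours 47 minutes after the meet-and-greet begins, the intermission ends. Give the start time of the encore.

8:42 AM

The opening act starts at 10:12 AM + 36 min = 10:48 AM.
The meet-and-greet starts at 10:48 AM − 167 min = 8:01 AM.
The intermission ends at 8:01 AM + 167 min = 10:48 AM.
Soundcheck starts at 10:48 AM + 88 min = 12:16 PM.
The encore starts at 12:16 PM − 214 min = 8:42 AM.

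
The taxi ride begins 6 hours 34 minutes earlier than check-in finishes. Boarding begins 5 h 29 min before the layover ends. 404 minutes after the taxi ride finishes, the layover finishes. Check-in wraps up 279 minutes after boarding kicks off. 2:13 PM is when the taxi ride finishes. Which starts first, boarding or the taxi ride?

The layover ends at 2:13 PM + 404 min = 8:57 PM.
Boarding starts at 8:57 PM − 329 min = 3:28 PM.
Check-in ends at 3:28 PM + 279 min = 8:07 PM.
The taxi ride starts at 8:07 PM − 394 min = 1:33 PM.
Boarding starts at 3:28 PM and the taxi ride starts at 1:33 PM, so the taxi ride is first.

the taxi ride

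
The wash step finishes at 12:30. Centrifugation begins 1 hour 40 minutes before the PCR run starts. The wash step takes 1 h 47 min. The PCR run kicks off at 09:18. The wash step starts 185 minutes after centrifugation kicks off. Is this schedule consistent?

Centrifugation starts at 09:18 − 100 min = 07:38.
The wash step starts at 07:38 + 185 min = 10:43.
The wash step ends at 10:43 + 107 min = 12:30.
That matches the stated 12:30, so the schedule is consistent.

Yes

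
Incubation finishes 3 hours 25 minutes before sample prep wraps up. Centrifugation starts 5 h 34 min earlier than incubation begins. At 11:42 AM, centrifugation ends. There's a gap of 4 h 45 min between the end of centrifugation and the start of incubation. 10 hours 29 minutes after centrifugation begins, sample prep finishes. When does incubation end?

5:57 PM

Incubation starts at 11:42 AM + 285 min = 4:27 PM.
Centrifugation starts at 4:27 PM − 334 min = 10:53 AM.
Sample prep ends at 10:53 AM + 629 min = 9:22 PM.
Incubation ends at 9:22 PM − 205 min = 5:57 PM.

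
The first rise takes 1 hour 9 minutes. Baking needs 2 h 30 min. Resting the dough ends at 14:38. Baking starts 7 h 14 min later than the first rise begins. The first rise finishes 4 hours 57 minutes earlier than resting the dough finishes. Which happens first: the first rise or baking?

The first rise ends at 14:38 − 297 min = 09:41.
The first rise starts at 09:41 − 69 min = 08:32.
Baking starts at 08:32 + 434 min = 15:46.
The first rise starts at 08:32 and baking starts at 15:46, so the first rise is first.

the first rise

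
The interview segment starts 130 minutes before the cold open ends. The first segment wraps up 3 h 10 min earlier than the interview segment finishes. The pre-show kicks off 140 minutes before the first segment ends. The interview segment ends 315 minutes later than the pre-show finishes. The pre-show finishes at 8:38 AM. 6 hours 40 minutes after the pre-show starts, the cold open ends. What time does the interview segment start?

The interview segment ends at 8:38 AM + 315 min = 1:53 PM.
The first segment ends at 1:53 PM − 190 min = 10:43 AM.
The pre-show starts at 10:43 AM − 140 min = 8:23 AM.
The cold open ends at 8:23 AM + 400 min = 3:03 PM.
The interview segment starts at 3:03 PM − 130 min = 12:53 PM.

12:53 PM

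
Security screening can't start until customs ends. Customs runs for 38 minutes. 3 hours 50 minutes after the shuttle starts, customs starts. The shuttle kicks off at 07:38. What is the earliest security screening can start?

Customs starts at 07:38 + 230 min = 11:28.
Customs ends at 11:28 + 38 min = 12:06.
Security screening is bounded by customs, so the earliest it can start is 12:06.

12:06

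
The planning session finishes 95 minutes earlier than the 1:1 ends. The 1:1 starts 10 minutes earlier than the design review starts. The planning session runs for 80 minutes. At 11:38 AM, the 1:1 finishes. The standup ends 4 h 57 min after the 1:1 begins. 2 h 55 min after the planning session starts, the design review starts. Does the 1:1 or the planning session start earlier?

the planning session

The planning session ends at 11:38 AM − 95 min = 10:03 AM.
The planning session starts at 10:03 AM − 80 min = 8:43 AM.
The design review starts at 8:43 AM + 175 min = 11:38 AM.
The 1:1 starts at 11:38 AM − 10 min = 11:28 AM.
The 1:1 starts at 11:28 AM and the planning session starts at 8:43 AM, so the planning session is first.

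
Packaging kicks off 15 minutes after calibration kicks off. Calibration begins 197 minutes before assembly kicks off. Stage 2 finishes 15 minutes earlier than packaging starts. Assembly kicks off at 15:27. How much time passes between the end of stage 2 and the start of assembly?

Calibration starts at 15:27 − 197 min = 12:10.
Packaging starts at 12:10 + 15 min = 12:25.
Stage 2 ends at 12:25 − 15 min = 12:10.
From 12:10 to 15:27 is 3 h 17 min.

3 h 17 min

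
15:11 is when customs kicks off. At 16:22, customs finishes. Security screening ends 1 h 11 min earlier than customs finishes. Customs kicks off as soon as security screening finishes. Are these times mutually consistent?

Security screening ends at 16:22 − 71 min = 15:11.
So customs starts at 15:11.
That matches the stated 15:11, so the schedule is consistent.

Yes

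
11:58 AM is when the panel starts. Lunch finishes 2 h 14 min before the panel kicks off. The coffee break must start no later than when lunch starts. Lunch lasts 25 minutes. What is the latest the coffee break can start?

9:19 AM

Lunch ends at 11:58 AM − 134 min = 9:44 AM.
Lunch starts at 9:44 AM − 25 min = 9:19 AM.
The coffee break is bounded by lunch, so the latest it can start is 9:19 AM.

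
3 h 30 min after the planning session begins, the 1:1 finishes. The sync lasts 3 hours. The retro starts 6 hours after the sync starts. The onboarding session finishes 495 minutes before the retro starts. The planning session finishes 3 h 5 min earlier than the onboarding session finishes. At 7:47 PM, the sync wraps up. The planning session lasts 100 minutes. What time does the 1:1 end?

1:17 PM

The sync starts at 7:47 PM − 180 min = 4:47 PM.
The retro starts at 4:47 PM + 360 min = 10:47 PM.
The onboarding session ends at 10:47 PM − 495 min = 2:32 PM.
The planning session ends at 2:32 PM − 185 min = 11:27 AM.
The planning session starts at 11:27 AM − 100 min = 9:47 AM.
The 1:1 ends at 9:47 AM + 210 min = 1:17 PM.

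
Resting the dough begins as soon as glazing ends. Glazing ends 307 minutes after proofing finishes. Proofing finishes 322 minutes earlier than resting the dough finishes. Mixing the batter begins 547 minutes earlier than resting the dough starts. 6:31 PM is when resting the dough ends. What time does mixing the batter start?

9:09 AM

Proofing ends at 6:31 PM − 322 min = 1:09 PM.
Glazing ends at 1:09 PM + 307 min = 6:16 PM.
So resting the dough starts at 6:16 PM.
Mixing the batter starts at 6:16 PM − 547 min = 9:09 AM.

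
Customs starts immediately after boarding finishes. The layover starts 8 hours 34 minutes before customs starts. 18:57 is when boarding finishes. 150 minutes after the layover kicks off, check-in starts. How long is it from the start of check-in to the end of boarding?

6 hours 4 minutes

Customs starts at 18:57.
The layover starts at 18:57 − 514 min = 10:23.
Check-in starts at 10:23 + 150 min = 12:53.
From 12:53 to 18:57 is 6 hours 4 minutes.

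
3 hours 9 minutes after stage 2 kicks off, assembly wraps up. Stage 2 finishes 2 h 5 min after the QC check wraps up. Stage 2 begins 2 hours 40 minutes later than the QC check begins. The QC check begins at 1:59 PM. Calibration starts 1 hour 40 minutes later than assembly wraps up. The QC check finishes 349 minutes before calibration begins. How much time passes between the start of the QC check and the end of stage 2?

3 h 45 min

Stage 2 starts at 1:59 PM + 160 min = 4:39 PM.
Assembly ends at 4:39 PM + 189 min = 7:48 PM.
Calibration starts at 7:48 PM + 100 min = 9:28 PM.
The QC check ends at 9:28 PM − 349 min = 3:39 PM.
Stage 2 ends at 3:39 PM + 125 min = 5:44 PM.
From 1:59 PM to 5:44 PM is 3 h 45 min.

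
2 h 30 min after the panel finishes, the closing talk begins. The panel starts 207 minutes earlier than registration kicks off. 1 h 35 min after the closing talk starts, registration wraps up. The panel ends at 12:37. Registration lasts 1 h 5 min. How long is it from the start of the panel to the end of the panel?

The closing talk starts at 12:37 + 150 min = 15:07.
Registration ends at 15:07 + 95 min = 16:42.
Registration starts at 16:42 − 65 min = 15:37.
The panel starts at 15:37 − 207 min = 12:10.
From 12:10 to 12:37 is 27 minutes.

27 minutes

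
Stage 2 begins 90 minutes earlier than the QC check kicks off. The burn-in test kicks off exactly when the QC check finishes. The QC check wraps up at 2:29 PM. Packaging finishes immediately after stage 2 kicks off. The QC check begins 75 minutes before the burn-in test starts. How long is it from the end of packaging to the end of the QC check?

The burn-in test starts at 2:29 PM.
The QC check starts at 2:29 PM − 75 min = 1:14 PM.
Stage 2 starts at 1:14 PM − 90 min = 11:44 AM.
So packaging ends at 11:44 AM.
From 11:44 AM to 2:29 PM is 2 h 45 min.

2 h 45 min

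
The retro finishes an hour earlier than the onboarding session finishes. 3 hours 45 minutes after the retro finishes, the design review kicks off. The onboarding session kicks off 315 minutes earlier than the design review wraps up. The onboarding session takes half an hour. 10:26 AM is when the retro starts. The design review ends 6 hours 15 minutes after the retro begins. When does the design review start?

2:41 PM

The design review ends at 10:26 AM + 375 min = 4:41 PM.
The onboarding session starts at 4:41 PM − 315 min = 11:26 AM.
The onboarding session ends at 11:26 AM + 30 min = 11:56 AM.
The retro ends at 11:56 AM − 60 min = 10:56 AM.
The design review starts at 10:56 AM + 225 min = 2:41 PM.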